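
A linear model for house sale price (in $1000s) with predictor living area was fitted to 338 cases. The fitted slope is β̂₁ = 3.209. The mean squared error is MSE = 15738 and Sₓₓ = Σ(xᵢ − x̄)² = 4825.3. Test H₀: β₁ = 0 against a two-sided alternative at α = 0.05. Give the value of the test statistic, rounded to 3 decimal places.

t = 1.777

SE(β̂₁) = √(MSE/Sₓₓ) = √(15738/4825.3) = 1.80598.
t = 3.209 / 1.80598 = 1.777.
df = n − 2 = 336.
Two-sided p ≈ 0.0765, which is ≥ 0.05, so fail to reject H₀.
The data do not give significant evidence of an association between living area and house sale price.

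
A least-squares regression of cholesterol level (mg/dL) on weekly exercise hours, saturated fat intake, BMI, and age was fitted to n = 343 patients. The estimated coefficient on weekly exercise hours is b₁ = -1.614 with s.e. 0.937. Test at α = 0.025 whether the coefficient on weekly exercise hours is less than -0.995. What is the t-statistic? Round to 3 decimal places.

H₀: β₁ = -0.995 vs H₁: β₁ < -0.995.
t = (b₁ − β₁⁰)/SE = (-1.614 − (-0.995)) / 0.937 = -0.661.
df = n − k − 1 = 343 − 4 − 1 = 338.
One-sided p ≈ 0.2547, which is ≥ 0.025, so fail to reject H₀.
The data do not give significant evidence that the true slope on weekly exercise hours is below -0.995 mg/dL per unit, holding the other predictors fixed.

t = -0.661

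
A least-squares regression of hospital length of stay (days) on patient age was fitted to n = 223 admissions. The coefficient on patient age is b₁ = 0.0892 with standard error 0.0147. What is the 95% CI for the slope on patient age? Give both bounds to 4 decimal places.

(0.0602, 0.1182)

df = n − 2 = 223 − 2 = 221.
t* = t_{0.025, 221} = 1.970756.
Margin = t* × SE = 1.970756 × 0.0147 = 0.028970.
CI: 0.0892 ± 0.028970 → (0.0602, 0.1182).
With 95% confidence, each one-unit increase in patient age is associated with a change of between 0.0602 and 0.1182 days in hospital length of stay.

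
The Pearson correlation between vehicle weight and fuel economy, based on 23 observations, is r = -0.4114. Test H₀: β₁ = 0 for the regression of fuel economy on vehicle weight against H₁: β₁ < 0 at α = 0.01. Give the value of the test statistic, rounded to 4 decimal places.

t = -2.0684

t = r·√(n − 2)/√(1 − r²) = -0.4114·√21/√0.83075 = -2.0684.
df = n − 2 = 21.
One-sided p ≈ 0.0256, which is ≥ 0.01, so fail to reject H₀.
The data do not give significant evidence of a linear association between vehicle weight and fuel economy.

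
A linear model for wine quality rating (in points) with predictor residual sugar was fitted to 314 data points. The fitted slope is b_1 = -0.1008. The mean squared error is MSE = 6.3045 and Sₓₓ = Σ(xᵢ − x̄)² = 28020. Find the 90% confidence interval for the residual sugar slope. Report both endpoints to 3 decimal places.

(-0.126, -0.076)

SE(b_1) = √(MSE/Sₓₓ) = √(6.3045/28020) = 0.015.
df = n − 2 = 312.
t* = t_{0.05, 312} = 1.649752.
Margin = t* × SE = 1.649752 × 0.015 = 0.02475.
CI: -0.1008 ± 0.02475 → (-0.126, -0.076).
With 90% confidence, each one-unit increase in residual sugar is associated with a change of between -0.126 and -0.076 points in wine quality rating.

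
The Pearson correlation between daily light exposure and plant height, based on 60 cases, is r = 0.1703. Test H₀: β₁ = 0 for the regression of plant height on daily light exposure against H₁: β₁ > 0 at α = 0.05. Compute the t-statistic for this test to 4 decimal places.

t = r·√(n − 2)/√(1 − r²) = 0.1703·√58/√0.970998 = 1.3162.
df = n − 2 = 58.
One-sided p ≈ 0.0966, which is ≥ 0.05, so fail to reject H₀.
The data do not give significant evidence of a linear association between daily light exposure and plant height.

t = 1.3162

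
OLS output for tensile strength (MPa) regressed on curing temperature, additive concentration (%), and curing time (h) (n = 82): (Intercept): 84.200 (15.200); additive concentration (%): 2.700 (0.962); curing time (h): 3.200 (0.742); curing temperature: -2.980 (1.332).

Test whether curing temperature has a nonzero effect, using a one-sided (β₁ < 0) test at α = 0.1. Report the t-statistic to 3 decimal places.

t = -2.237

Read off: b = -2.980, SE = 1.332 for curing temperature.
H₀: β₁ = 0 vs H₁: β₁ < 0.
t = -2.980 / 1.332 = -2.237.
df = n − k − 1 = 82 − 3 − 1 = 78.
One-sided p ≈ 0.0141, which is < 0.1, so reject H₀.
There is evidence that the true slope on curing temperature is negative, holding the other predictors fixed.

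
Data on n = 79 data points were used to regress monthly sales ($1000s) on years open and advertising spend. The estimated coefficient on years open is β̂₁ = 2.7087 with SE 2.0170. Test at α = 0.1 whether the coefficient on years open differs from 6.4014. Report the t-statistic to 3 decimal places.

t = -1.831

H₀: β₁ = 6.4014 vs H₁: β₁ ≠ 6.4014.
t = (β̂₁ − β₁⁰)/SE = (2.7087 − 6.4014) / 2.0170 = -1.831.
df = n − k − 1 = 79 − 2 − 1 = 76.
Two-sided p ≈ 0.0711, which is < 0.1, so reject H₀.
There is evidence that the true slope on years open differs from 6.4014 $1000s per unit, holding the other predictors fixed.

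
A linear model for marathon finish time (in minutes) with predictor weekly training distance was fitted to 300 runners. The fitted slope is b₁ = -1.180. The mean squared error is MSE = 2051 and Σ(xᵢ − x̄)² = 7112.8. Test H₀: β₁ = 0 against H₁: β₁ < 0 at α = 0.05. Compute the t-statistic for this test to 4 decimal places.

t = -2.1975

SE(b₁) = √(MSE/Sₓₓ) = √(2051/7112.8) = 0.536985.
t = -1.180 / 0.536985 = -2.1975.
df = n − 2 = 298.
One-sided p ≈ 0.0144, which is < 0.05, so reject H₀.
There is evidence that the true slope on weekly training distance is negative.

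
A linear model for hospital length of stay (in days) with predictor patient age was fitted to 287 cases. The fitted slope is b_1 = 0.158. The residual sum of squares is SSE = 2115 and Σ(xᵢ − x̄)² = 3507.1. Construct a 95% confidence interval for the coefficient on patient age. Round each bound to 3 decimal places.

(0.067, 0.249)

MSE = SSE/(n − 2) = 2115/285 = 7.42105.
SE(b_1) = √(MSE/Sₓₓ) = √(7.42105/3507.1) = 0.0460001.
df = n − 2 = 285.
t* = t_{0.025, 285} = 1.968323.
Margin = t* × SE = 1.968323 × 0.0460001 = 0.09054.
CI: 0.158 ± 0.09054 → (0.067, 0.249).
With 95% confidence, each one-unit increase in patient age is associated with a change of between 0.067 and 0.249 days in hospital length of stay.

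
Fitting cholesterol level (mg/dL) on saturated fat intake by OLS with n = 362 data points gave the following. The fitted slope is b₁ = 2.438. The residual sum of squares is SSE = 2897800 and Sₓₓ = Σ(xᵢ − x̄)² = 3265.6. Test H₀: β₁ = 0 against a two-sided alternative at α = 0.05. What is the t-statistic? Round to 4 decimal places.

MSE = SSE/(n − 2) = 2897800/360 = 8049.44.
SE(b₁) = √(MSE/Sₓₓ) = √(8049.44/3265.6) = 1.57001.
t = 2.438 / 1.57001 = 1.5529.
df = n − 2 = 360.
Two-sided p ≈ 0.1213, which is ≥ 0.05, so fail to reject H₀.
The data do not give significant evidence of an association between saturated fat intake and cholesterol level.

t = 1.5529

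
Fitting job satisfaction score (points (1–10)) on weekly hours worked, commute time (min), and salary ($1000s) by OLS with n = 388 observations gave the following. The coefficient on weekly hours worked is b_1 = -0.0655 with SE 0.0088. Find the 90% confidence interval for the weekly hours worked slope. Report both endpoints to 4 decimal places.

(-0.0800, -0.0510)

df = n − k − 1 = 388 − 3 − 1 = 384.
t* = t_{0.05, 384} = 1.648831.
Margin = t* × SE = 1.648831 × 0.0088 = 0.014510.
CI: -0.0655 ± 0.014510 → (-0.0800, -0.0510).
With 90% confidence, each one-unit increase in weekly hours worked is associated with a change of between -0.0800 and -0.0510 points (1–10) in job satisfaction score, holding the other predictors fixed.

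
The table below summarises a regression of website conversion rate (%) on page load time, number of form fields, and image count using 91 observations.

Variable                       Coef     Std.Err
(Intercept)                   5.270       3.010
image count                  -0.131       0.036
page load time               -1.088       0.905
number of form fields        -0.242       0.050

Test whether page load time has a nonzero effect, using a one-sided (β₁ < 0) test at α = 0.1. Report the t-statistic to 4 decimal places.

Read off: b = -1.088, SE = 0.905 for page load time.
H₀: β₁ = 0 vs H₁: β₁ < 0.
t = -1.088 / 0.905 = -1.2022.
df = n − k − 1 = 91 − 3 − 1 = 87.
One-sided p ≈ 0.1163, which is ≥ 0.1, so fail to reject H₀.
The data do not give significant evidence that the true slope on page load time is negative, holding the other predictors fixed.

t = -1.2022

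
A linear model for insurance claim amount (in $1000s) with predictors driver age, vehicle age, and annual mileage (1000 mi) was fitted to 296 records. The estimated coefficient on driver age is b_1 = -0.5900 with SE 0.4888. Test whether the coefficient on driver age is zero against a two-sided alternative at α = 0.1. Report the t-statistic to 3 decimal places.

t = -1.207

H₀: β₁ = 0 vs H₁: β₁ ≠ 0.
t = (b_1 − β₁⁰)/SE = -0.5900 / 0.4888 = -1.207.
df = n − k − 1 = 296 − 3 − 1 = 292.
Two-sided p ≈ 0.2284, which is ≥ 0.1, so fail to reject H₀.
The data do not give significant evidence of an association between driver age and insurance claim amount, after adjusting for the other predictors.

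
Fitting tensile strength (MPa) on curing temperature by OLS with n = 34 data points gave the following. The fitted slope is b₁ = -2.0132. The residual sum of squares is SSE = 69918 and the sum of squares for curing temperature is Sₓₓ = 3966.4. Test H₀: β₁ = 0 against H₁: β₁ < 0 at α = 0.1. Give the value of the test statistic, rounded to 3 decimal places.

t = -2.712

MSE = SSE/(n − 2) = 69918/32 = 2184.94.
SE(b₁) = √(MSE/Sₓₓ) = √(2184.94/3966.4) = 0.742201.
t = -2.0132 / 0.742201 = -2.712.
df = n − 2 = 32.
One-sided p ≈ 0.0053, which is < 0.1, so reject H₀.
There is evidence that the true slope on curing temperature is negative.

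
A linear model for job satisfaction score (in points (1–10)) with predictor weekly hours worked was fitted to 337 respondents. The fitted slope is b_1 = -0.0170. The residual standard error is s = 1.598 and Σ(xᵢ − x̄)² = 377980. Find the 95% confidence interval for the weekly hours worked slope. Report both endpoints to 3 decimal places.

(-0.022, -0.012)

SE(b_1) = s/√Sₓₓ = 1.598/√377980 = 0.00259922.
df = n − 2 = 335.
t* = t_{0.025, 335} = 1.967071.
Margin = t* × SE = 1.967071 × 0.00259922 = 0.00511.
CI: -0.0170 ± 0.00511 → (-0.022, -0.012).
With 95% confidence, each one-unit increase in weekly hours worked is associated with a change of between -0.022 and -0.012 points (1–10) in job satisfaction score.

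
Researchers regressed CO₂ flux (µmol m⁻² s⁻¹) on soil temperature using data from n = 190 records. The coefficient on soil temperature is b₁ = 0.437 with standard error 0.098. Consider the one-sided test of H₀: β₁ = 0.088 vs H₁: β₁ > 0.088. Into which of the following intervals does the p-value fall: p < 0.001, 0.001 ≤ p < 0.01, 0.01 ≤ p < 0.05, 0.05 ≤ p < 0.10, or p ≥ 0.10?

p < 0.001

t = (0.437 − 0.088) / 0.098 = 3.561.
df = n − 2 = 190 − 2 = 188.
One-sided p = P(T_{188} > t) ≈ 0.0002.
So p < 0.001.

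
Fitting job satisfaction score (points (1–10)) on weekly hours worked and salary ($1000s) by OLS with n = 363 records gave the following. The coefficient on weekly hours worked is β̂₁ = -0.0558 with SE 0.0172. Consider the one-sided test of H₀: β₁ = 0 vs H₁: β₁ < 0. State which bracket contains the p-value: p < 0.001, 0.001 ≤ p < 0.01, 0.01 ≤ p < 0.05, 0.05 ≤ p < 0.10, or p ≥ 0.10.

t = -0.0558 / 0.0172 = -3.244.
df = n − k − 1 = 363 − 2 − 1 = 360.
One-sided p = P(T_{360} < t) ≈ 0.0006.
So p < 0.001.

p < 0.001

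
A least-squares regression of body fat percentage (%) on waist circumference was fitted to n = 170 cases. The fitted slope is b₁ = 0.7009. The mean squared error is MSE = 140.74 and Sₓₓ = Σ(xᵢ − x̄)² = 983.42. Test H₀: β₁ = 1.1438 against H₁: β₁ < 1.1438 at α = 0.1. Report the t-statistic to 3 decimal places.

SE(b₁) = √(MSE/Sₓₓ) = √(140.74/983.42) = 0.378303.
t = (0.7009 − 1.1438) / 0.378303 = -1.171.
df = n − 2 = 168.
One-sided p ≈ 0.1217, which is ≥ 0.1, so fail to reject H₀.
The data do not give significant evidence that the true slope on waist circumference is below 1.1438 % per unit.

t = -1.171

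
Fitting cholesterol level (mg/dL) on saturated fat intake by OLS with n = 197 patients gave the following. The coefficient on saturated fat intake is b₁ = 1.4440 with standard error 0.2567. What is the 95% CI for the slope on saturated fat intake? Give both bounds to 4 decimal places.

df = n − 2 = 197 − 2 = 195.
t* = t_{0.025, 195} = 1.972204.
Margin = t* × SE = 1.972204 × 0.2567 = 0.506265.
CI: 1.4440 ± 0.506265 → (0.9377, 1.9503).
With 95% confidence, each one-unit increase in saturated fat intake is associated with a change of between 0.9377 and 1.9503 mg/dL in cholesterol level.

(0.9377, 1.9503)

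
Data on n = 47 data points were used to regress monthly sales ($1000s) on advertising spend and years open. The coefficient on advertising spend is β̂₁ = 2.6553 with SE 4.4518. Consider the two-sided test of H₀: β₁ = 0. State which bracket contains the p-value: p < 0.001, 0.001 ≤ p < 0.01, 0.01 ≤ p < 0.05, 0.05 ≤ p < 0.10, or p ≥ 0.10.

t = 2.6553 / 4.4518 = 0.596.
df = n − k − 1 = 47 − 2 − 1 = 44.
Two-sided p = 2·P(T_{44} > |t|) ≈ 0.5539.
So p ≥ 0.10.

p ≥ 0.10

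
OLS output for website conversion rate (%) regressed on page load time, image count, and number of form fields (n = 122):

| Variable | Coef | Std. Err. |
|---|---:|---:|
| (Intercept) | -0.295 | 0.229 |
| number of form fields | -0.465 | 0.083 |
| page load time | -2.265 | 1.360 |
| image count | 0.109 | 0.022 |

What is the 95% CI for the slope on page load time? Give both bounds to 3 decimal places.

Read off: b = -2.265, SE = 1.360 for page load time.
df = n − k − 1 = 122 − 3 − 1 = 118.
t* = t_{0.025, 118} = 1.980272.
Margin = t* × SE = 1.980272 × 1.360 = 2.69317.
CI: -2.265 ± 2.69317 → (-4.958, 0.428).

(-4.958, 0.428)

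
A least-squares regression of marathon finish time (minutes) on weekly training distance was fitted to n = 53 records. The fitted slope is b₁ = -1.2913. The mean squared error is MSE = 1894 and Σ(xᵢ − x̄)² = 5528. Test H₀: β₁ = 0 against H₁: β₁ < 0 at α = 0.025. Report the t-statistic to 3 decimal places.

SE(b₁) = √(MSE/Sₓₓ) = √(1894/5528) = 0.585337.
t = -1.2913 / 0.585337 = -2.206.
df = n − 2 = 51.
One-sided p ≈ 0.0160, which is < 0.025, so reject H₀.
There is evidence that the true slope on weekly training distance is negative.

t = -2.206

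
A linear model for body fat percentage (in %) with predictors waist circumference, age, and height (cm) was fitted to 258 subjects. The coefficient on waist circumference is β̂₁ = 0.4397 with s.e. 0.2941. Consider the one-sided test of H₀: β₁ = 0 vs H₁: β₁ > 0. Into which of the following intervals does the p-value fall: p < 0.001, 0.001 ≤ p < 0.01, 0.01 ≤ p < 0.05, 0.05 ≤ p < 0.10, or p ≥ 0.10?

t = 0.4397 / 0.2941 = 1.495.
df = n − k − 1 = 258 − 3 − 1 = 254.
One-sided p = P(T_{254} > t) ≈ 0.0681.
So 0.05 ≤ p < 0.10.

0.05 ≤ p < 0.10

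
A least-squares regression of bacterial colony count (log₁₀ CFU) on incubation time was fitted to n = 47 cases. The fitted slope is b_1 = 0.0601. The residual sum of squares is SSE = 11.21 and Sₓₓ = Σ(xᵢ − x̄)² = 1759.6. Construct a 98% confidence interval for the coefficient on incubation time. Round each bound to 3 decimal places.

(0.031, 0.089)

MSE = SSE/(n − 2) = 11.21/45 = 0.249111.
SE(b_1) = √(MSE/Sₓₓ) = √(0.249111/1759.6) = 0.0118984.
df = n − 2 = 45.
t* = t_{0.01, 45} = 2.412116.
Margin = t* × SE = 2.412116 × 0.0118984 = 0.02870.
CI: 0.0601 ± 0.02870 → (0.031, 0.089).
With 98% confidence, each one-unit increase in incubation time is associated with a change of between 0.031 and 0.089 log₁₀ CFU in bacterial colony count.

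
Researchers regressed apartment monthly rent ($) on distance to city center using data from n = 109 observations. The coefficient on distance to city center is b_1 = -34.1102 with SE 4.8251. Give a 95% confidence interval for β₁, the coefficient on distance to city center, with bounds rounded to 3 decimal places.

df = n − 2 = 109 − 2 = 107.
t* = t_{0.025, 107} = 1.982383.
Margin = t* × SE = 1.982383 × 4.8251 = 9.56520.
CI: -34.1102 ± 9.56520 → (-43.675, -24.545).
With 95% confidence, each one-unit increase in distance to city center is associated with a change of between -43.675 and -24.545 $ in apartment monthly rent.

(-43.675, -24.545)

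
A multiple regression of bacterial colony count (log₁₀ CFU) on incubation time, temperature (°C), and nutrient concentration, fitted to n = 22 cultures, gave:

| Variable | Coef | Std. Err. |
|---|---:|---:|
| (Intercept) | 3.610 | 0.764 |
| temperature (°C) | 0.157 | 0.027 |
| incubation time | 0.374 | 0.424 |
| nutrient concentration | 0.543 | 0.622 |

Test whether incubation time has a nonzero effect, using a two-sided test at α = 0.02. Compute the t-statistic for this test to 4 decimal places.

t = 0.8821

Read off: b = 0.374, SE = 0.424 for incubation time.
H₀: β₁ = 0 vs H₁: β₁ ≠ 0.
t = 0.374 / 0.424 = 0.8821.
df = n − k − 1 = 22 − 3 − 1 = 18.
Two-sided p ≈ 0.3894, which is ≥ 0.02, so fail to reject H₀.
The data do not give significant evidence of an association between incubation time and bacterial colony count, after adjusting for the other predictors.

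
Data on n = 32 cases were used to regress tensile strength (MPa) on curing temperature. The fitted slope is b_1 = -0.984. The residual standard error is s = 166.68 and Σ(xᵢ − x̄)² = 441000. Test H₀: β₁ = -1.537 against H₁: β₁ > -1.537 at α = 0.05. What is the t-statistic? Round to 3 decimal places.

t = 2.203

SE(b_1) = s/√Sₓₓ = 166.68/√441000 = 0.250994.
t = (-0.984 − (-1.537)) / 0.250994 = 2.203.
df = n − 2 = 30.
One-sided p ≈ 0.0177, which is < 0.05, so reject H₀.
There is evidence that the true slope on curing temperature exceeds -1.537 MPa per unit.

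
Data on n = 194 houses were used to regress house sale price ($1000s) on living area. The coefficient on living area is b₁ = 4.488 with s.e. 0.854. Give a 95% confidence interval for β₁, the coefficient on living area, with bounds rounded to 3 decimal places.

(2.804, 6.172)

df = n − 2 = 194 − 2 = 192.
t* = t_{0.025, 192} = 1.972396.
Margin = t* × SE = 1.972396 × 0.854 = 1.68443.
CI: 4.488 ± 1.68443 → (2.804, 6.172).
With 95% confidence, each one-unit increase in living area is associated with a change of between 2.804 and 6.172 $1000s in house sale price.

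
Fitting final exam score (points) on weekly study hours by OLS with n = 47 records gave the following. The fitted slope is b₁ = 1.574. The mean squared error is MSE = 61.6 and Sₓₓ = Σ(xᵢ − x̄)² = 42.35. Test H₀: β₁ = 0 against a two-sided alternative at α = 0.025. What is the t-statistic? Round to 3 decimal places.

t = 1.305

SE(b₁) = √(MSE/Sₓₓ) = √(61.6/42.35) = 1.20605.
t = 1.574 / 1.20605 = 1.305.
df = n − 2 = 45.
Two-sided p ≈ 0.1985, which is ≥ 0.025, so fail to reject H₀.
The data do not give significant evidence of an association between weekly study hours and final exam score.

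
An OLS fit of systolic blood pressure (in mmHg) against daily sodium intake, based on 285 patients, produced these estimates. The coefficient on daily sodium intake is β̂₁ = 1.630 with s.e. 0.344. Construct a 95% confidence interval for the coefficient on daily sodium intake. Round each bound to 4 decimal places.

df = n − 2 = 285 − 2 = 283.
t* = t_{0.025, 283} = 1.968382.
Margin = t* × SE = 1.968382 × 0.344 = 0.677123.
CI: 1.630 ± 0.677123 → (0.9529, 2.3071).
With 95% confidence, each one-unit increase in daily sodium intake is associated with a change of between 0.9529 and 2.3071 mmHg in systolic blood pressure.

(0.9529, 2.3071)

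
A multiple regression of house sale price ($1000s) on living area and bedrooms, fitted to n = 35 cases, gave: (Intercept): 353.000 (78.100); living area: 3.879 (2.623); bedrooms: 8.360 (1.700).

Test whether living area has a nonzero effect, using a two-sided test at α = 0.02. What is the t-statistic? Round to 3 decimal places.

t = 1.479

Read off: b = 3.879, SE = 2.623 for living area.
H₀: β₁ = 0 vs H₁: β₁ ≠ 0.
t = 3.879 / 2.623 = 1.479.
df = n − k − 1 = 35 − 2 − 1 = 32.
Two-sided p ≈ 0.1490, which is ≥ 0.02, so fail to reject H₀.
The data do not give significant evidence of an association between living area and house sale price, after adjusting for the other predictors.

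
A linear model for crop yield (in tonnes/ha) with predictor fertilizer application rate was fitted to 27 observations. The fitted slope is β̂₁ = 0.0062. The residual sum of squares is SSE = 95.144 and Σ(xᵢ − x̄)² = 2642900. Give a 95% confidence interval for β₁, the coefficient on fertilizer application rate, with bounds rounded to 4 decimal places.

(0.0037, 0.0087)

MSE = SSE/(n − 2) = 95.144/25 = 3.80576.
SE(β̂₁) = √(MSE/Sₓₓ) = √(3.80576/2642900) = 0.0012.
df = n − 2 = 25.
t* = t_{0.025, 25} = 2.059539.
Margin = t* × SE = 2.059539 × 0.0012 = 0.002471.
CI: 0.0062 ± 0.002471 → (0.0037, 0.0087).
With 95% confidence, each one-unit increase in fertilizer application rate is associated with a change of between 0.0037 and 0.0087 tonnes/ha in crop yield.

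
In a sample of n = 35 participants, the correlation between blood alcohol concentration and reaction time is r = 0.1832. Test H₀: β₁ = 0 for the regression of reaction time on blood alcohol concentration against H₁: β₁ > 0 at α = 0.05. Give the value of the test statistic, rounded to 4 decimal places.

t = 1.0705

t = r·√(n − 2)/√(1 − r²) = 0.1832·√33/√0.966438 = 1.0705.
df = n − 2 = 33.
One-sided p ≈ 0.1461, which is ≥ 0.05, so fail to reject H₀.
The data do not give significant evidence of a linear association between blood alcohol concentration and reaction time.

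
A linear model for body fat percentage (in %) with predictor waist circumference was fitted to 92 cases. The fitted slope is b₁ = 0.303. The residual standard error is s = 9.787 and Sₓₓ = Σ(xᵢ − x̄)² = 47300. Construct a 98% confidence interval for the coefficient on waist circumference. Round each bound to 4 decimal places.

SE(b₁) = s/√Sₓₓ = 9.787/√47300 = 0.0450007.
df = n − 2 = 90.
t* = t_{0.01, 90} = 2.368497.
Margin = t* × SE = 2.368497 × 0.0450007 = 0.106584.
CI: 0.303 ± 0.106584 → (0.1964, 0.4096).
With 98% confidence, each one-unit increase in waist circumference is associated with a change of between 0.1964 and 0.4096 % in body fat percentage.

(0.1964, 0.4096)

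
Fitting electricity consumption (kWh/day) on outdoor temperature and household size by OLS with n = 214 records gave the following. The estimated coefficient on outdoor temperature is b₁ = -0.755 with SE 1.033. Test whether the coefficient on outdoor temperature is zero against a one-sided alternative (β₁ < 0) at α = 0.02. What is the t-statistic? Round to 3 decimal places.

t = -0.731

H₀: β₁ = 0 vs H₁: β₁ < 0.
t = (b₁ − β₁⁰)/SE = -0.755 / 1.033 = -0.731.
df = n − k − 1 = 214 − 2 − 1 = 211.
One-sided p ≈ 0.2328, which is ≥ 0.02, so fail to reject H₀.
The data do not give significant evidence that the true slope on outdoor temperature is negative, holding the other predictors fixed.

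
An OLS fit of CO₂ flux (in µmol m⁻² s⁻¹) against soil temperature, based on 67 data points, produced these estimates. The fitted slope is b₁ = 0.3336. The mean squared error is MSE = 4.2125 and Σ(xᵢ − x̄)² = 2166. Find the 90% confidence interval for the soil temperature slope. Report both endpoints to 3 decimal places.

(0.260, 0.407)

SE(b₁) = √(MSE/Sₓₓ) = √(4.2125/2166) = 0.0441002.
df = n − 2 = 65.
t* = t_{0.05, 65} = 1.668636.
Margin = t* × SE = 1.668636 × 0.0441002 = 0.07359.
CI: 0.3336 ± 0.07359 → (0.260, 0.407).
With 90% confidence, each one-unit increase in soil temperature is associated with a change of between 0.260 and 0.407 µmol m⁻² s⁻¹ in CO₂ flux.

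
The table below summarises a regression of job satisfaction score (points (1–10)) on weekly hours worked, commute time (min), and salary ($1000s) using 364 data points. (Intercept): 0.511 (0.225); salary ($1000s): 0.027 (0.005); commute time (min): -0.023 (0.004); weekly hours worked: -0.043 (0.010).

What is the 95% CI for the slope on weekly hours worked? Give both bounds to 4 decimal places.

Read off: b = -0.043, SE = 0.010 for weekly hours worked.
df = n − k − 1 = 364 − 3 − 1 = 360.
t* = t_{0.025, 360} = 1.966575.
Margin = t* × SE = 1.966575 × 0.010 = 0.019666.
CI: -0.043 ± 0.019666 → (-0.0627, -0.0233).

(-0.0627, -0.0233)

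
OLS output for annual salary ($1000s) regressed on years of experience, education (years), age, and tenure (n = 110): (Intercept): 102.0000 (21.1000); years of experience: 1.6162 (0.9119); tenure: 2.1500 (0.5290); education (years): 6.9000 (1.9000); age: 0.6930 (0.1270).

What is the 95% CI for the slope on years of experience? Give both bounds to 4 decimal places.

(-0.1919, 3.4243)

Read off: b = 1.6162, SE = 0.9119 for years of experience.
df = n − k − 1 = 110 − 4 − 1 = 105.
t* = t_{0.025, 105} = 1.982815.
Margin = t* × SE = 1.982815 × 0.9119 = 1.808129.
CI: 1.6162 ± 1.808129 → (-0.1919, 3.4243).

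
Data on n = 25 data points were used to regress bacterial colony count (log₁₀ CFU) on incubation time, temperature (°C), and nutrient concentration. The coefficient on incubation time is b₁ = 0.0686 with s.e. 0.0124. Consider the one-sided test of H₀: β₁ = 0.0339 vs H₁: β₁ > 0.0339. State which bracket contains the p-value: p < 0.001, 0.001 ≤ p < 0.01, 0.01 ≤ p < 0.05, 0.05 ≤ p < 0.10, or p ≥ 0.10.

0.001 ≤ p < 0.01

t = (0.0686 − 0.0339) / 0.0124 = 2.798.
df = n − k − 1 = 25 − 3 − 1 = 21.
One-sided p = P(T_{21} > t) ≈ 0.0054.
So 0.001 ≤ p < 0.01.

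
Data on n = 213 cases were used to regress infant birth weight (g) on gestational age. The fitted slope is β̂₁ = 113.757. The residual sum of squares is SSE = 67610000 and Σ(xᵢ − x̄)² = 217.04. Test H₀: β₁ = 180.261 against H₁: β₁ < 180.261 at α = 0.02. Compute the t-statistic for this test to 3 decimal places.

t = -1.731

MSE = SSE/(n − 2) = 67610000/211 = 320427.
SE(β̂₁) = √(MSE/Sₓₓ) = √(320427/217.04) = 38.4233.
t = (113.757 − 180.261) / 38.4233 = -1.731.
df = n − 2 = 211.
One-sided p ≈ 0.0425, which is ≥ 0.02, so fail to reject H₀.
The data do not give significant evidence that the true slope on gestational age is below 180.261 g per unit.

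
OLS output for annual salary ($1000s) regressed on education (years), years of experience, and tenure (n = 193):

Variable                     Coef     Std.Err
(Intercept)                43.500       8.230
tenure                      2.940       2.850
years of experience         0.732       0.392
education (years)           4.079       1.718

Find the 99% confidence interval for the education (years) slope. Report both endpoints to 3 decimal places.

(-0.391, 8.549)

Read off: b = 4.079, SE = 1.718 for education (years).
df = n − k − 1 = 193 − 3 − 1 = 189.
t* = t_{0.005, 189} = 2.602092.
Margin = t* × SE = 2.602092 × 1.718 = 4.47039.
CI: 4.079 ± 4.47039 → (-0.391, 8.549).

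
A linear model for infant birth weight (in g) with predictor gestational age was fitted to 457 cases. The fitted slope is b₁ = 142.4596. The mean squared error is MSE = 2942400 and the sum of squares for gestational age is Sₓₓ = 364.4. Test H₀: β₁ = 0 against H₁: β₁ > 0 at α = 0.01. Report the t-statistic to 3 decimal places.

t = 1.585

SE(b₁) = √(MSE/Sₓₓ) = √(2.9424e+06/364.4) = 89.859.
t = 142.4596 / 89.859 = 1.585.
df = n − 2 = 455.
One-sided p ≈ 0.0568, which is ≥ 0.01, so fail to reject H₀.
The data do not give significant evidence that the true slope on gestational age is positive.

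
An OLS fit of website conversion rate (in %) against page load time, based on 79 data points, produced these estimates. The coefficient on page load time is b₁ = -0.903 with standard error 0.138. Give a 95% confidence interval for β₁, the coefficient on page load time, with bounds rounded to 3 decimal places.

(-1.178, -0.628)

df = n − 2 = 79 − 2 = 77.
t* = t_{0.025, 77} = 1.991254.
Margin = t* × SE = 1.991254 × 0.138 = 0.27479.
CI: -0.903 ± 0.27479 → (-1.178, -0.628).
With 95% confidence, each one-unit increase in page load time is associated with a change of between -1.178 and -0.628 % in website conversion rate.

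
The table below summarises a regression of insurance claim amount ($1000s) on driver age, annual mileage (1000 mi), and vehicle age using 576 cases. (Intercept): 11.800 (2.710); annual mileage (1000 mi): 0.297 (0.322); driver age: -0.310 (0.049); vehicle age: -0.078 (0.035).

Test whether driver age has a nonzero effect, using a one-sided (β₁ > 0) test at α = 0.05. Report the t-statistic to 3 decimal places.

Read off: b = -0.310, SE = 0.049 for driver age.
H₀: β₁ = 0 vs H₁: β₁ > 0.
t = -0.310 / 0.049 = -6.327.
df = n − k − 1 = 576 − 3 − 1 = 572.
One-sided p ≈ 1.0000, which is ≥ 0.05, so fail to reject H₀.
The data do not give significant evidence that the true slope on driver age is positive, holding the other predictors fixed.

t = -6.327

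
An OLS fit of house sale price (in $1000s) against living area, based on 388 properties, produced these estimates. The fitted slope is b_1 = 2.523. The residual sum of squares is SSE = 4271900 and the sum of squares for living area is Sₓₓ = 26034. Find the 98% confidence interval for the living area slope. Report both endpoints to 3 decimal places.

MSE = SSE/(n − 2) = 4271900/386 = 11067.1.
SE(b_1) = √(MSE/Sₓₓ) = √(11067.1/26034) = 0.651998.
df = n − 2 = 386.
t* = t_{0.01, 386} = 2.336047.
Margin = t* × SE = 2.336047 × 0.651998 = 1.52310.
CI: 2.523 ± 1.52310 → (1.000, 4.046).
With 98% confidence, each one-unit increase in living area is associated with a change of between 1.000 and 4.046 $1000s in house sale price.

(1.000, 4.046)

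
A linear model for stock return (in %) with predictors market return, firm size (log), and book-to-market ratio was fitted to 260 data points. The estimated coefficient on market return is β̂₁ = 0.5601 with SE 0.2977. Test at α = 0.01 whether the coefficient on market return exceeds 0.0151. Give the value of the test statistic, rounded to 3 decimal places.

H₀: β₁ = 0.0151 vs H₁: β₁ > 0.0151.
t = (β̂₁ − β₁⁰)/SE = (0.5601 − 0.0151) / 0.2977 = 1.831.
df = n − k − 1 = 260 − 3 − 1 = 256.
One-sided p ≈ 0.0342, which is ≥ 0.01, so fail to reject H₀.
The data do not give significant evidence that the true slope on market return exceeds 0.0151 % per unit, holding the other predictors fixed.

t = 1.831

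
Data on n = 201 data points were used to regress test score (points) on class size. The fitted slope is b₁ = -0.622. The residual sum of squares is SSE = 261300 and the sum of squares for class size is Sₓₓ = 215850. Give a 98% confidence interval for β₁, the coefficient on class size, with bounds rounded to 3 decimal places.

MSE = SSE/(n − 2) = 261300/199 = 1313.07.
SE(b₁) = √(MSE/Sₓₓ) = √(1313.07/215850) = 0.0779951.
df = n − 2 = 199.
t* = t_{0.01, 199} = 2.345232.
Margin = t* × SE = 2.345232 × 0.0779951 = 0.18292.
CI: -0.622 ± 0.18292 → (-0.805, -0.439).
With 98% confidence, each one-unit increase in class size is associated with a change of between -0.805 and -0.439 points in test score.

(-0.805, -0.439)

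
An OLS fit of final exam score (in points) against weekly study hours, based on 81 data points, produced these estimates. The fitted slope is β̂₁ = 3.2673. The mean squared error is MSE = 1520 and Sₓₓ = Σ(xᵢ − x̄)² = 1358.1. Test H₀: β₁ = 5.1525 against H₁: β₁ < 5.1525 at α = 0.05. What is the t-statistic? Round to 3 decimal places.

t = -1.782

SE(β̂₁) = √(MSE/Sₓₓ) = √(1520/1358.1) = 1.05793.
t = (3.2673 − 5.1525) / 1.05793 = -1.782.
df = n − 2 = 79.
One-sided p ≈ 0.0393, which is < 0.05, so reject H₀.
There is evidence that the true slope on weekly study hours is below 5.1525 points per unit.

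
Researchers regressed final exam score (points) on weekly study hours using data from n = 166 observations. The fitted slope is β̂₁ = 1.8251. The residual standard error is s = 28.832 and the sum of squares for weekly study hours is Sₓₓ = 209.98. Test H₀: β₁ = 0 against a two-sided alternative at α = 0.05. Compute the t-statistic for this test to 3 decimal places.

SE(β̂₁) = s/√Sₓₓ = 28.832/√209.98 = 1.98969.
t = 1.8251 / 1.98969 = 0.917.
df = n − 2 = 164.
Two-sided p ≈ 0.3603, which is ≥ 0.05, so fail to reject H₀.
The data do not give significant evidence of an association between weekly study hours and final exam score.

t = 0.917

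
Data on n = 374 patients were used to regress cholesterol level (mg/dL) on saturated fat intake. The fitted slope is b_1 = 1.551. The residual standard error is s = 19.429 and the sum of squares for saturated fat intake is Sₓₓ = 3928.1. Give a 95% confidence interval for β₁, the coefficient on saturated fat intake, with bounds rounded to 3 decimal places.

(0.941, 2.161)

SE(b_1) = s/√Sₓₓ = 19.429/√3928.1 = 0.309998.
df = n − 2 = 372.
t* = t_{0.025, 372} = 1.966362.
Margin = t* × SE = 1.966362 × 0.309998 = 0.60957.
CI: 1.551 ± 0.60957 → (0.941, 2.161).
With 95% confidence, each one-unit increase in saturated fat intake is associated with a change of between 0.941 and 2.161 mg/dL in cholesterol level.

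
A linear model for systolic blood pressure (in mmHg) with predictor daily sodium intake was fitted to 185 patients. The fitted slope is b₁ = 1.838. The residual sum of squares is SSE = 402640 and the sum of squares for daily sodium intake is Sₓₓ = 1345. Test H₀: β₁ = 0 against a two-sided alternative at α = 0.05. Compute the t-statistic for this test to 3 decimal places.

t = 1.437

MSE = SSE/(n − 2) = 402640/183 = 2200.22.
SE(b₁) = √(MSE/Sₓₓ) = √(2200.22/1345) = 1.279.
t = 1.838 / 1.279 = 1.437.
df = n − 2 = 183.
Two-sided p ≈ 0.1524, which is ≥ 0.05, so fail to reject H₀.
The data do not give significant evidence of an association between daily sodium intake and systolic blood pressure.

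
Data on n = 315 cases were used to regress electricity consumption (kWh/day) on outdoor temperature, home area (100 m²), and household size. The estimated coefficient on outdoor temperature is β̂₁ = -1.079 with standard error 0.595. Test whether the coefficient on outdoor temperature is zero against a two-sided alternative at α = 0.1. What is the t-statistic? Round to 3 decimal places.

H₀: β₁ = 0 vs H₁: β₁ ≠ 0.
t = (β̂₁ − β₁⁰)/SE = -1.079 / 0.595 = -1.813.
df = n − k − 1 = 315 − 3 − 1 = 311.
Two-sided p ≈ 0.0707, which is < 0.1, so reject H₀.
There is evidence that outdoor temperature is associated with electricity consumption, holding the other predictors fixed.

t = -1.813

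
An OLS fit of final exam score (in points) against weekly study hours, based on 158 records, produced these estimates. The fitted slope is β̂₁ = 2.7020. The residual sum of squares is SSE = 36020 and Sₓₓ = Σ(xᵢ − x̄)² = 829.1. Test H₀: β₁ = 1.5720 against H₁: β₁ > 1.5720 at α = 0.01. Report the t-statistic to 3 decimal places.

MSE = SSE/(n − 2) = 36020/156 = 230.897.
SE(β̂₁) = √(MSE/Sₓₓ) = √(230.897/829.1) = 0.527723.
t = (2.7020 − 1.5720) / 0.527723 = 2.141.
df = n − 2 = 156.
One-sided p ≈ 0.0169, which is ≥ 0.01, so fail to reject H₀.
The data do not give significant evidence that the true slope on weekly study hours exceeds 1.5720 points per unit.

t = 2.141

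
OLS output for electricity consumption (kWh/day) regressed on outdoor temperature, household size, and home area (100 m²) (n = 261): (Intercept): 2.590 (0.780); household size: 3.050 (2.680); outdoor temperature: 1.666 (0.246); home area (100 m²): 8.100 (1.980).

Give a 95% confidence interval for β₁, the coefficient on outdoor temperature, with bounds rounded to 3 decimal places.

(1.182, 2.150)

Read off: b = 1.666, SE = 0.246 for outdoor temperature.
df = n − k − 1 = 261 − 3 − 1 = 257.
t* = t_{0.025, 257} = 1.969237.
Margin = t* × SE = 1.969237 × 0.246 = 0.48443.
CI: 1.666 ± 0.48443 → (1.182, 2.150).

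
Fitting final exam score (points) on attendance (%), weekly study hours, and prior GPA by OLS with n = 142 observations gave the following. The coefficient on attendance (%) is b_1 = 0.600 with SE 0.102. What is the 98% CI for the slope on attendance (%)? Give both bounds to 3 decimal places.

(0.360, 0.840)

df = n − k − 1 = 142 − 3 − 1 = 138.
t* = t_{0.01, 138} = 2.353673.
Margin = t* × SE = 2.353673 × 0.102 = 0.24007.
CI: 0.600 ± 0.24007 → (0.360, 0.840).
With 98% confidence, each one-unit increase in attendance (%) is associated with a change of between 0.360 and 0.840 points in final exam score, holding the other predictors fixed.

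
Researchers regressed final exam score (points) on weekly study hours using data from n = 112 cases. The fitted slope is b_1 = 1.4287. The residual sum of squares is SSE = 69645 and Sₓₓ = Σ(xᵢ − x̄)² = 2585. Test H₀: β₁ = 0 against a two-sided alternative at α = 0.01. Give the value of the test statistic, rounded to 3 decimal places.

MSE = SSE/(n − 2) = 69645/110 = 633.136.
SE(b_1) = √(MSE/Sₓₓ) = √(633.136/2585) = 0.494901.
t = 1.4287 / 0.494901 = 2.887.
df = n − 2 = 110.
Two-sided p ≈ 0.0047, which is < 0.01, so reject H₀.
There is evidence that weekly study hours is associated with final exam score.

t = 2.887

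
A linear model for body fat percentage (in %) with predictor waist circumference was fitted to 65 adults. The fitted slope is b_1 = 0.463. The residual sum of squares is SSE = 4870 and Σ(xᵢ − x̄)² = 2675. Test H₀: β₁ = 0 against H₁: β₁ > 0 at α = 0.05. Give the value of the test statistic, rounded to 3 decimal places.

MSE = SSE/(n − 2) = 4870/63 = 77.3016.
SE(b_1) = √(MSE/Sₓₓ) = √(77.3016/2675) = 0.169993.
t = 0.463 / 0.169993 = 2.724.
df = n − 2 = 63.
One-sided p ≈ 0.0042, which is < 0.05, so reject H₀.
There is evidence that the true slope on waist circumference is positive.

t = 2.724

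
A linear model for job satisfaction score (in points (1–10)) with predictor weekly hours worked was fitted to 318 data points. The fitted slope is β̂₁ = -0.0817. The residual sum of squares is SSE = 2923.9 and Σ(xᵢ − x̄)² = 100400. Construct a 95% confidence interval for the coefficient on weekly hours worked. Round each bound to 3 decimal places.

MSE = SSE/(n − 2) = 2923.9/316 = 9.25285.
SE(β̂₁) = √(MSE/Sₓₓ) = √(9.25285/100400) = 0.00959999.
df = n − 2 = 316.
t* = t_{0.025, 316} = 1.9675.
Margin = t* × SE = 1.9675 × 0.00959999 = 0.01889.
CI: -0.0817 ± 0.01889 → (-0.101, -0.063).
With 95% confidence, each one-unit increase in weekly hours worked is associated with a change of between -0.101 and -0.063 points (1–10) in job satisfaction score.

(-0.101, -0.063)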